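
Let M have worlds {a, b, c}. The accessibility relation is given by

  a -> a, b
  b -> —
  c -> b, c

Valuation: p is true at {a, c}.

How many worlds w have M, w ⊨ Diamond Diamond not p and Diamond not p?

2

a: Diamond Diamond not p is T, Diamond not p is T. ✓
b: Diamond Diamond not p is F, Diamond not p is F. ✗
c: Diamond Diamond not p is T, Diamond not p is T. ✓
Satisfying worlds: {a, c}.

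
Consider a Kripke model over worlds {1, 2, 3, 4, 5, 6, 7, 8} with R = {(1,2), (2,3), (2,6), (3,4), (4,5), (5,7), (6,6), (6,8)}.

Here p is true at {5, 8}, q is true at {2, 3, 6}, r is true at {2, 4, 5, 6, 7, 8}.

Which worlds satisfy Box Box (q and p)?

1: successors {2}; Box (q and p) there: 2:F. ✗
2: successors {3, 6}; Box (q and p) there: 3:F, 6:F. ✗
3: successors {4}; Box (q and p) there: 4:F. ✗
4: successors {5}; Box (q and p) there: 5:F. ✗
5: successors {7}; Box (q and p) there: 7:T. ✓
6: successors {6, 8}; Box (q and p) there: 6:F, 8:T. ✗
7: no successors, so Box Box (q and p) holds vacuously. ✓
8: no successors, so Box Box (q and p) holds vacuously. ✓

{5, 7, 8}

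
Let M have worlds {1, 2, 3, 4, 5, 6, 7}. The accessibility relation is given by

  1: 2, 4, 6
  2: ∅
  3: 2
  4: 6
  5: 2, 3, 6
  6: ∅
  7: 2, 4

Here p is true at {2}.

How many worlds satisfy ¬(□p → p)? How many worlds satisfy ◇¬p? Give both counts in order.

For ¬(□p → p):
1: □p → p is T. ✗
2: □p → p is T. ✗
3: □p → p is F. ✓
4: □p → p is T. ✗
5: □p → p is T. ✗
6: □p → p is F. ✓
7: □p → p is T. ✗
— 2 worlds.
For ◇¬p:
1: successors {2, 4, 6}; ¬p there: 2:F, 4:T, 6:T. ✓
2: no successors, so ◇¬p fails. ✗
3: successors {2}; ¬p there: 2:F. ✗
4: successors {6}; ¬p there: 6:T. ✓
5: successors {2, 3, 6}; ¬p there: 2:F, 3:T, 6:T. ✓
6: no successors, so ◇¬p fails. ✗
7: successors {2, 4}; ¬p there: 2:F, 4:T. ✓
— 4 worlds.

2 and 4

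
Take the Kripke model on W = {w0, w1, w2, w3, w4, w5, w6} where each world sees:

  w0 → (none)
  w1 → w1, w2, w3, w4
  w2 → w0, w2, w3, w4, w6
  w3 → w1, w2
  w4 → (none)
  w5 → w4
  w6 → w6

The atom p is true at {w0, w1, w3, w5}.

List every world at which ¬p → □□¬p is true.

{w0, w1, w3, w4, w5, w6}

w0: ¬p is F, □□¬p is T. ✓
w1: ¬p is F, □□¬p is F. ✓
w2: ¬p is T, □□¬p is F. ✗
w3: ¬p is F, □□¬p is F. ✓
w4: ¬p is T, □□¬p is T. ✓
w5: ¬p is F, □□¬p is T. ✓
w6: ¬p is T, □□¬p is T. ✓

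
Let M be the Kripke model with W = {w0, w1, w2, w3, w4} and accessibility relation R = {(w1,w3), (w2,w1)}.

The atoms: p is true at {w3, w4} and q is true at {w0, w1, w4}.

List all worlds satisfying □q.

w0: no successors, so □q holds vacuously. ✓
w1: successors {w3}; q there: w3:F. ✗
w2: successors {w1}; q there: w1:T. ✓
w3: no successors, so □q holds vacuously. ✓
w4: no successors, so □q holds vacuously. ✓

{w0, w2, w3, w4}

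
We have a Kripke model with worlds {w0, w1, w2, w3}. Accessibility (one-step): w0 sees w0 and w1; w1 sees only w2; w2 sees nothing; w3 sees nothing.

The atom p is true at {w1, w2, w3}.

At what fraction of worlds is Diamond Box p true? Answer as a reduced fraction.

1/2

w0: successors {w0, w1}; Box p there: w0:F, w1:T. ✓
w1: successors {w2}; Box p there: w2:T. ✓
w2: no successors, so Diamond Box p fails. ✗
w3: no successors, so Diamond Box p fails. ✗
That's 2 of 4 worlds, so 2/4 = 1/2.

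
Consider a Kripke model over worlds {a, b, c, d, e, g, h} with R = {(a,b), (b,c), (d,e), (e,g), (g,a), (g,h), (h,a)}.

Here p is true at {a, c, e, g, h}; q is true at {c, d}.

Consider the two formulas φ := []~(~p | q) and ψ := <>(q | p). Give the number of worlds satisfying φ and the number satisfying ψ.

For []~(~p | q):
a: successors {b}; ~(~p | q) there: b:F. ✗
b: successors {c}; ~(~p | q) there: c:F. ✗
c: no successors, so []~(~p | q) holds vacuously. ✓
d: successors {e}; ~(~p | q) there: e:T. ✓
e: successors {g}; ~(~p | q) there: g:T. ✓
g: successors {a, h}; ~(~p | q) there: a:T, h:T. ✓
h: successors {a}; ~(~p | q) there: a:T. ✓
— 5 worlds.
For <>(q | p):
a: successors {b}; q | p there: b:F. ✗
b: successors {c}; q | p there: c:T. ✓
c: no successors, so <>(q | p) fails. ✗
d: successors {e}; q | p there: e:T. ✓
e: successors {g}; q | p there: g:T. ✓
g: successors {a, h}; q | p there: a:T, h:T. ✓
h: successors {a}; q | p there: a:T. ✓
— 5 worlds.

5 and 5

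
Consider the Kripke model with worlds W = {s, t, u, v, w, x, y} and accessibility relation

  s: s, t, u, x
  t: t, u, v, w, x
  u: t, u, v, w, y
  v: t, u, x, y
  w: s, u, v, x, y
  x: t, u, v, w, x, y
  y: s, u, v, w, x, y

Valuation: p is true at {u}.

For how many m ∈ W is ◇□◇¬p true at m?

7

s: successors {s, t, u, x}; □◇¬p there: s:T, t:T, u:T, x:T. ✓
t: successors {t, u, v, w, x}; □◇¬p there: t:T, u:T, v:T, w:T, x:T. ✓
u: successors {t, u, v, w, y}; □◇¬p there: t:T, u:T, v:T, w:T, y:T. ✓
v: successors {t, u, x, y}; □◇¬p there: t:T, u:T, x:T, y:T. ✓
w: successors {s, u, v, x, y}; □◇¬p there: s:T, u:T, v:T, x:T, y:T. ✓
x: successors {t, u, v, w, x, y}; □◇¬p there: t:T, u:T, v:T, w:T, x:T, y:T. ✓
y: successors {s, u, v, w, x, y}; □◇¬p there: s:T, u:T, v:T, w:T, x:T, y:T. ✓
Satisfying worlds: {s, t, u, v, w, x, y}.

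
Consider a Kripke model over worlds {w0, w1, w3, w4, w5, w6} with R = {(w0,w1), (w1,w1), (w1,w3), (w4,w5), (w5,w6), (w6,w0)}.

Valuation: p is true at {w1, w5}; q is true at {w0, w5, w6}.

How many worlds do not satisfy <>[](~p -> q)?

w0: successors {w1}; [](~p -> q) there: w1:F. ✗
w1: successors {w1, w3}; [](~p -> q) there: w1:F, w3:T. ✓
w3: no successors, so <>[](~p -> q) fails. ✗
w4: successors {w5}; [](~p -> q) there: w5:T. ✓
w5: successors {w6}; [](~p -> q) there: w6:T. ✓
w6: successors {w0}; [](~p -> q) there: w0:T. ✓
Satisfying worlds: {w1, w4, w5, w6}.
So <>[](~p -> q) fails at the other 2 worlds.

2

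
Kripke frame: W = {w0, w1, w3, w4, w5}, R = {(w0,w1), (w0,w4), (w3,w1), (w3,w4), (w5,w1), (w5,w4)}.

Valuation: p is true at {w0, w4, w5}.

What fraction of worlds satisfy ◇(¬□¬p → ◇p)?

3/5

w0: successors {w1, w4}; ¬□¬p → ◇p there: w1:T, w4:T. ✓
w1: no successors, so ◇(¬□¬p → ◇p) fails. ✗
w3: successors {w1, w4}; ¬□¬p → ◇p there: w1:T, w4:T. ✓
w4: no successors, so ◇(¬□¬p → ◇p) fails. ✗
w5: successors {w1, w4}; ¬□¬p → ◇p there: w1:T, w4:T. ✓
That's 3 of 5 worlds, so 3/5.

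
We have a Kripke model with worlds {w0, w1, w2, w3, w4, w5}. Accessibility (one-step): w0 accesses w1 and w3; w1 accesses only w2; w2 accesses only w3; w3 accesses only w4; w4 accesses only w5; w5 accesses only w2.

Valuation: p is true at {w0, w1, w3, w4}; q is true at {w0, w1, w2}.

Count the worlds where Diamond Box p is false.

w0: successors {w1, w3}; Box p there: w1:F, w3:T. ✓
w1: successors {w2}; Box p there: w2:T. ✓
w2: successors {w3}; Box p there: w3:T. ✓
w3: successors {w4}; Box p there: w4:F. ✗
w4: successors {w5}; Box p there: w5:F. ✗
w5: successors {w2}; Box p there: w2:T. ✓
Satisfying worlds: {w0, w1, w2, w5}.
So Diamond Box p fails at the other 2 worlds.

2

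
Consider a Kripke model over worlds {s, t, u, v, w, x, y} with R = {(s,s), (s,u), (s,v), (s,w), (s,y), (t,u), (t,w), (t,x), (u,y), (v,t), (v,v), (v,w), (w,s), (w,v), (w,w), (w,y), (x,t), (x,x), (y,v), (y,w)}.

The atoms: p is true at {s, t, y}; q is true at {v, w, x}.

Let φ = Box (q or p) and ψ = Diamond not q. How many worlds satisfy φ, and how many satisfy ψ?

5 and 6

For Box (q or p):
s: successors {s, u, v, w, y}; q or p there: s:T, u:F, v:T, w:T, y:T. ✗
t: successors {u, w, x}; q or p there: u:F, w:T, x:T. ✗
u: successors {y}; q or p there: y:T. ✓
v: successors {t, v, w}; q or p there: t:T, v:T, w:T. ✓
w: successors {s, v, w, y}; q or p there: s:T, v:T, w:T, y:T. ✓
x: successors {t, x}; q or p there: t:T, x:T. ✓
y: successors {v, w}; q or p there: v:T, w:T. ✓
— 5 worlds.
For Diamond not q:
s: successors {s, u, v, w, y}; not q there: s:T, u:T, v:F, w:F, y:T. ✓
t: successors {u, w, x}; not q there: u:T, w:F, x:F. ✓
u: successors {y}; not q there: y:T. ✓
v: successors {t, v, w}; not q there: t:T, v:F, w:F. ✓
w: successors {s, v, w, y}; not q there: s:T, v:F, w:F, y:T. ✓
x: successors {t, x}; not q there: t:T, x:F. ✓
y: successors {v, w}; not q there: v:F, w:F. ✗
— 6 worlds.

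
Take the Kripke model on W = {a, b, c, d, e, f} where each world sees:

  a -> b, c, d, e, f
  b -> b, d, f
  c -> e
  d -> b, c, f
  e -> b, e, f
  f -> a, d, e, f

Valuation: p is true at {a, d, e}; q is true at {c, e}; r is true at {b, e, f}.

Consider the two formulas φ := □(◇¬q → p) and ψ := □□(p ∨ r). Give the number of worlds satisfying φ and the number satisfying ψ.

For □(◇¬q → p):
a: successors {b, c, d, e, f}; ◇¬q → p there: b:F, c:T, d:T, e:T, f:F. ✗
b: successors {b, d, f}; ◇¬q → p there: b:F, d:T, f:F. ✗
c: successors {e}; ◇¬q → p there: e:T. ✓
d: successors {b, c, f}; ◇¬q → p there: b:F, c:T, f:F. ✗
e: successors {b, e, f}; ◇¬q → p there: b:F, e:T, f:F. ✗
f: successors {a, d, e, f}; ◇¬q → p there: a:T, d:T, e:T, f:F. ✗
— 1 world.
For □□(p ∨ r):
a: successors {b, c, d, e, f}; □(p ∨ r) there: b:T, c:T, d:F, e:T, f:T. ✗
b: successors {b, d, f}; □(p ∨ r) there: b:T, d:F, f:T. ✗
c: successors {e}; □(p ∨ r) there: e:T. ✓
d: successors {b, c, f}; □(p ∨ r) there: b:T, c:T, f:T. ✓
e: successors {b, e, f}; □(p ∨ r) there: b:T, e:T, f:T. ✓
f: successors {a, d, e, f}; □(p ∨ r) there: a:F, d:F, e:T, f:T. ✗
— 3 worlds.

1 and 3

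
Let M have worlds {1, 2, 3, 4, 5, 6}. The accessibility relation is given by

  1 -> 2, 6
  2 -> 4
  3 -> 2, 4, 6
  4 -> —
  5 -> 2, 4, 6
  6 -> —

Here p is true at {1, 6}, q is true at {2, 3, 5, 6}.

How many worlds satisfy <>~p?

4

1: successors {2, 6}; ~p there: 2:T, 6:F. ✓
2: successors {4}; ~p there: 4:T. ✓
3: successors {2, 4, 6}; ~p there: 2:T, 4:T, 6:F. ✓
4: no successors, so <>~p fails. ✗
5: successors {2, 4, 6}; ~p there: 2:T, 4:T, 6:F. ✓
6: no successors, so <>~p fails. ✗
Satisfying worlds: {1, 2, 3, 5}.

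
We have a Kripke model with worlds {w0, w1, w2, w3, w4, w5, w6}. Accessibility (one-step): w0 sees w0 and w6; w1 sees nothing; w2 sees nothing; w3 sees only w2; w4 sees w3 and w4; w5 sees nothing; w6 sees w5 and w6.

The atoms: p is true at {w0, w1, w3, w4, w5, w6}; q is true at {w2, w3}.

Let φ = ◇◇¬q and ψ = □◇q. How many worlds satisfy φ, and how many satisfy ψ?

3 and 4

For ◇◇¬q:
w0: successors {w0, w6}; ◇¬q there: w0:T, w6:T. ✓
w1: no successors, so ◇◇¬q fails. ✗
w2: no successors, so ◇◇¬q fails. ✗
w3: successors {w2}; ◇¬q there: w2:F. ✗
w4: successors {w3, w4}; ◇¬q there: w3:F, w4:T. ✓
w5: no successors, so ◇◇¬q fails. ✗
w6: successors {w5, w6}; ◇¬q there: w5:F, w6:T. ✓
— 3 worlds.
For □◇q:
w0: successors {w0, w6}; ◇q there: w0:F, w6:F. ✗
w1: no successors, so □◇q holds vacuously. ✓
w2: no successors, so □◇q holds vacuously. ✓
w3: successors {w2}; ◇q there: w2:F. ✗
w4: successors {w3, w4}; ◇q there: w3:T, w4:T. ✓
w5: no successors, so □◇q holds vacuously. ✓
w6: successors {w5, w6}; ◇q there: w5:F, w6:F. ✗
— 4 worlds.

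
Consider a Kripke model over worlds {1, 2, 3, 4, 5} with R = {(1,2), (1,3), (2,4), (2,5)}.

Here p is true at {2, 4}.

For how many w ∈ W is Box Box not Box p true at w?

4

1: successors {2, 3}; Box not Box p there: 2:F, 3:T. ✗
2: successors {4, 5}; Box not Box p there: 4:T, 5:T. ✓
3: no successors, so Box Box not Box p holds vacuously. ✓
4: no successors, so Box Box not Box p holds vacuously. ✓
5: no successors, so Box Box not Box p holds vacuously. ✓
Satisfying worlds: {2, 3, 4, 5}.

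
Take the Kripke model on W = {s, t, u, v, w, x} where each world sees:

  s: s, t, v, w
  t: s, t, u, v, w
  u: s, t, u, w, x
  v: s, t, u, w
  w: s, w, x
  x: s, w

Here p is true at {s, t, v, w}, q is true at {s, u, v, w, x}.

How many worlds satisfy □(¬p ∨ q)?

2

s: successors {s, t, v, w}; ¬p ∨ q there: s:T, t:F, v:T, w:T. ✗
t: successors {s, t, u, v, w}; ¬p ∨ q there: s:T, t:F, u:T, v:T, w:T. ✗
u: successors {s, t, u, w, x}; ¬p ∨ q there: s:T, t:F, u:T, w:T, x:T. ✗
v: successors {s, t, u, w}; ¬p ∨ q there: s:T, t:F, u:T, w:T. ✗
w: successors {s, w, x}; ¬p ∨ q there: s:T, w:T, x:T. ✓
x: successors {s, w}; ¬p ∨ q there: s:T, w:T. ✓
Satisfying worlds: {w, x}.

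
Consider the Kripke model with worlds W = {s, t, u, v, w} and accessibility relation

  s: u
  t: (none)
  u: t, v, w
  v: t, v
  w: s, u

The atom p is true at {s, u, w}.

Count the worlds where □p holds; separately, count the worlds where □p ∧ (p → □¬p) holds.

3 and 1

For □p:
s: successors {u}; p there: u:T. ✓
t: no successors, so □p holds vacuously. ✓
u: successors {t, v, w}; p there: t:F, v:F, w:T. ✗
v: successors {t, v}; p there: t:F, v:F. ✗
w: successors {s, u}; p there: s:T, u:T. ✓
— 3 worlds.
For □p ∧ (p → □¬p):
s: □p is T, p → □¬p is F. ✗
t: □p is T, p → □¬p is T. ✓
u: □p is F, p → □¬p is F. ✗
v: □p is F, p → □¬p is T. ✗
w: □p is T, p → □¬p is F. ✗
— 1 world.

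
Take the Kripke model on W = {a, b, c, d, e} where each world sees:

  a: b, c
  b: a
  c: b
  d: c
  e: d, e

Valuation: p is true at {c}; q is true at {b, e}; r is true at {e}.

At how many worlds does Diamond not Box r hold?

a: successors {b, c}; not Box r there: b:T, c:T. ✓
b: successors {a}; not Box r there: a:T. ✓
c: successors {b}; not Box r there: b:T. ✓
d: successors {c}; not Box r there: c:T. ✓
e: successors {d, e}; not Box r there: d:T, e:T. ✓
Satisfying worlds: {a, b, c, d, e}.

5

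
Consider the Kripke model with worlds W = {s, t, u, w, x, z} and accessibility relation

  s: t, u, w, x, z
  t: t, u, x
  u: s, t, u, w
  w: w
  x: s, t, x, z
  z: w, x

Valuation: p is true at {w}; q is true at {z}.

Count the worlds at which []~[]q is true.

s: successors {t, u, w, x, z}; ~[]q there: t:T, u:T, w:T, x:T, z:T. ✓
t: successors {t, u, x}; ~[]q there: t:T, u:T, x:T. ✓
u: successors {s, t, u, w}; ~[]q there: s:T, t:T, u:T, w:T. ✓
w: successors {w}; ~[]q there: w:T. ✓
x: successors {s, t, x, z}; ~[]q there: s:T, t:T, x:T, z:T. ✓
z: successors {w, x}; ~[]q there: w:T, x:T. ✓
Satisfying worlds: {s, t, u, w, x, z}.

6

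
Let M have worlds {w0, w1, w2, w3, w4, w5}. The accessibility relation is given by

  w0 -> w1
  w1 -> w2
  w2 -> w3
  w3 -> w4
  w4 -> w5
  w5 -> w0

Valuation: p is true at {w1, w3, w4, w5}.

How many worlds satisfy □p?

4

w0: successors {w1}; p there: w1:T. ✓
w1: successors {w2}; p there: w2:F. ✗
w2: successors {w3}; p there: w3:T. ✓
w3: successors {w4}; p there: w4:T. ✓
w4: successors {w5}; p there: w5:T. ✓
w5: successors {w0}; p there: w0:F. ✗
Satisfying worlds: {w0, w2, w3, w4}.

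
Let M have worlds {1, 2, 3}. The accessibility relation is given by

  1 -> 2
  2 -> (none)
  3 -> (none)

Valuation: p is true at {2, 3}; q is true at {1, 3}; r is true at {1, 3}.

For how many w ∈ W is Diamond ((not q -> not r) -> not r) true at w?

1: successors {2}; (not q -> not r) -> not r there: 2:T. ✓
2: no successors, so Diamond ((not q -> not r) -> not r) fails. ✗
3: no successors, so Diamond ((not q -> not r) -> not r) fails. ✗
Satisfying worlds: {1}.

1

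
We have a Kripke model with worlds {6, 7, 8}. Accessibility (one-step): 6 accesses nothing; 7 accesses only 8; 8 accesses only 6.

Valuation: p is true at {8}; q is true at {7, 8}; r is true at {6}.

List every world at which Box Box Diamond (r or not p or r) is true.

6: no successors, so Box Box Diamond (r or not p or r) holds vacuously. ✓
7: successors {8}; Box Diamond (r or not p or r) there: 8:F. ✗
8: successors {6}; Box Diamond (r or not p or r) there: 6:T. ✓

{6, 8}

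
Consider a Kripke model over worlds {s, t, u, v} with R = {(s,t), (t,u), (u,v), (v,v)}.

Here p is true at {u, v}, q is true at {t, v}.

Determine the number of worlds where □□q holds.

3

s: successors {t}; □q there: t:F. ✗
t: successors {u}; □q there: u:T. ✓
u: successors {v}; □q there: v:T. ✓
v: successors {v}; □q there: v:T. ✓
Satisfying worlds: {t, u, v}.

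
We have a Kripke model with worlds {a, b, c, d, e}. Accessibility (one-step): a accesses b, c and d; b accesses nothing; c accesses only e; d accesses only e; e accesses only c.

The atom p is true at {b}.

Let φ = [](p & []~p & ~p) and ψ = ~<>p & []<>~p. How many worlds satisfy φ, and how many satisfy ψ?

1 and 4

For [](p & []~p & ~p):
a: successors {b, c, d}; p & []~p & ~p there: b:F, c:F, d:F. ✗
b: no successors, so [](p & []~p & ~p) holds vacuously. ✓
c: successors {e}; p & []~p & ~p there: e:F. ✗
d: successors {e}; p & []~p & ~p there: e:F. ✗
e: successors {c}; p & []~p & ~p there: c:F. ✗
— 1 world.
For ~<>p & []<>~p:
a: ~<>p is F, []<>~p is F. ✗
b: ~<>p is T, []<>~p is T. ✓
c: ~<>p is T, []<>~p is T. ✓
d: ~<>p is T, []<>~p is T. ✓
e: ~<>p is T, []<>~p is T. ✓
— 4 worlds.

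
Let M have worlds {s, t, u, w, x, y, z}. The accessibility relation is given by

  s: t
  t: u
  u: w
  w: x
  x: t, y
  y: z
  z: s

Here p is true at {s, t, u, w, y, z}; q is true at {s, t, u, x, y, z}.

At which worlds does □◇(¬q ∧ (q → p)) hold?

s: successors {t}; ◇(¬q ∧ (q → p)) there: t:F. ✗
t: successors {u}; ◇(¬q ∧ (q → p)) there: u:T. ✓
u: successors {w}; ◇(¬q ∧ (q → p)) there: w:F. ✗
w: successors {x}; ◇(¬q ∧ (q → p)) there: x:F. ✗
x: successors {t, y}; ◇(¬q ∧ (q → p)) there: t:F, y:F. ✗
y: successors {z}; ◇(¬q ∧ (q → p)) there: z:F. ✗
z: successors {s}; ◇(¬q ∧ (q → p)) there: s:F. ✗

{t}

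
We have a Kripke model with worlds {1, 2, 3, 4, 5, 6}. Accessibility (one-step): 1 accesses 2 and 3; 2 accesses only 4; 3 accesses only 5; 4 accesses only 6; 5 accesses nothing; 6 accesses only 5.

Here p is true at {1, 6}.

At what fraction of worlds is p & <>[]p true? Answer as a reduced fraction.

1: p is T, <>[]p is F. ✗
2: p is F, <>[]p is T. ✗
3: p is F, <>[]p is T. ✗
4: p is F, <>[]p is F. ✗
5: p is F, <>[]p is F. ✗
6: p is T, <>[]p is T. ✓
That's 1 of 6 worlds, so 1/6.

1/6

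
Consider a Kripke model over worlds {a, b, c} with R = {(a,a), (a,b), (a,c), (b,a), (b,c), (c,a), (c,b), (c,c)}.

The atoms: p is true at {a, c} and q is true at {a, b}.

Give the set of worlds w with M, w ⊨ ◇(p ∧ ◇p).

{a, b, c}

a: successors {a, b, c}; p ∧ ◇p there: a:T, b:F, c:T. ✓
b: successors {a, c}; p ∧ ◇p there: a:T, c:T. ✓
c: successors {a, b, c}; p ∧ ◇p there: a:T, b:F, c:T. ✓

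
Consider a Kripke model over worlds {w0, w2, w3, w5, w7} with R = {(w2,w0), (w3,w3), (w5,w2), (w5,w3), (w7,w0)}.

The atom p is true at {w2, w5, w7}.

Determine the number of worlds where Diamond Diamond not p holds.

2

w0: no successors, so Diamond Diamond not p fails. ✗
w2: successors {w0}; Diamond not p there: w0:F. ✗
w3: successors {w3}; Diamond not p there: w3:T. ✓
w5: successors {w2, w3}; Diamond not p there: w2:T, w3:T. ✓
w7: successors {w0}; Diamond not p there: w0:F. ✗
Satisfying worlds: {w3, w5}.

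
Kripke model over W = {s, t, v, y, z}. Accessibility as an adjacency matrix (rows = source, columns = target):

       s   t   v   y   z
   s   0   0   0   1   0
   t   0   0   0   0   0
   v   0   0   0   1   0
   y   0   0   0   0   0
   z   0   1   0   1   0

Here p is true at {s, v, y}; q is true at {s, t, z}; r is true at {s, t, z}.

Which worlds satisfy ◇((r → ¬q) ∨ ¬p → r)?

{z}

s: successors {y}; (r → ¬q) ∨ ¬p → r there: y:F. ✗
t: no successors, so ◇((r → ¬q) ∨ ¬p → r) fails. ✗
v: successors {y}; (r → ¬q) ∨ ¬p → r there: y:F. ✗
y: no successors, so ◇((r → ¬q) ∨ ¬p → r) fails. ✗
z: successors {t, y}; (r → ¬q) ∨ ¬p → r there: t:T, y:F. ✓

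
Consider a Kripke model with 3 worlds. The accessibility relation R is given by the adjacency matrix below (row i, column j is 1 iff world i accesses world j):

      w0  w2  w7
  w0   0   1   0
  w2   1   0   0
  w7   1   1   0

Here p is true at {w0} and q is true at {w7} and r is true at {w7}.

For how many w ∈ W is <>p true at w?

2

w0: successors {w2}; p there: w2:F. ✗
w2: successors {w0}; p there: w0:T. ✓
w7: successors {w0, w2}; p there: w0:T, w2:F. ✓
Satisfying worlds: {w2, w7}.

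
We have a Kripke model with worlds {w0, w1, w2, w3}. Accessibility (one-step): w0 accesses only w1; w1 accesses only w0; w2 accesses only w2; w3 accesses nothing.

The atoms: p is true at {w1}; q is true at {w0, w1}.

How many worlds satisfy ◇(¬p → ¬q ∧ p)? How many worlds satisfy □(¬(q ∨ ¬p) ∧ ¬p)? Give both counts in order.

1 and 1

For ◇(¬p → ¬q ∧ p):
w0: successors {w1}; ¬p → ¬q ∧ p there: w1:T. ✓
w1: successors {w0}; ¬p → ¬q ∧ p there: w0:F. ✗
w2: successors {w2}; ¬p → ¬q ∧ p there: w2:F. ✗
w3: no successors, so ◇(¬p → ¬q ∧ p) fails. ✗
— 1 world.
For □(¬(q ∨ ¬p) ∧ ¬p):
w0: successors {w1}; ¬(q ∨ ¬p) ∧ ¬p there: w1:F. ✗
w1: successors {w0}; ¬(q ∨ ¬p) ∧ ¬p there: w0:F. ✗
w2: successors {w2}; ¬(q ∨ ¬p) ∧ ¬p there: w2:F. ✗
w3: no successors, so □(¬(q ∨ ¬p) ∧ ¬p) holds vacuously. ✓
— 1 world.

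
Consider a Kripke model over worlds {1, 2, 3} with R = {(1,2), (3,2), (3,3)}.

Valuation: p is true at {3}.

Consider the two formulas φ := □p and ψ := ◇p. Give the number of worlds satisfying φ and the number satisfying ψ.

For □p:
1: successors {2}; p there: 2:F. ✗
2: no successors, so □p holds vacuously. ✓
3: successors {2, 3}; p there: 2:F, 3:T. ✗
— 1 world.
For ◇p:
1: successors {2}; p there: 2:F. ✗
2: no successors, so ◇p fails. ✗
3: successors {2, 3}; p there: 2:F, 3:T. ✓
— 1 world.

1 and 1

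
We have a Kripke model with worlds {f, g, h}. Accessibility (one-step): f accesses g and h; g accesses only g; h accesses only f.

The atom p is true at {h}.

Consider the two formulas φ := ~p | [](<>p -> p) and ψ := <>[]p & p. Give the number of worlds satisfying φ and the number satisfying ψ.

For ~p | [](<>p -> p):
f: ~p is T, [](<>p -> p) is T. ✓
g: ~p is T, [](<>p -> p) is T. ✓
h: ~p is F, [](<>p -> p) is F. ✗
— 2 worlds.
For <>[]p & p:
f: <>[]p is F, p is F. ✗
g: <>[]p is F, p is F. ✗
h: <>[]p is F, p is T. ✗
— 0 worlds.

2 and 0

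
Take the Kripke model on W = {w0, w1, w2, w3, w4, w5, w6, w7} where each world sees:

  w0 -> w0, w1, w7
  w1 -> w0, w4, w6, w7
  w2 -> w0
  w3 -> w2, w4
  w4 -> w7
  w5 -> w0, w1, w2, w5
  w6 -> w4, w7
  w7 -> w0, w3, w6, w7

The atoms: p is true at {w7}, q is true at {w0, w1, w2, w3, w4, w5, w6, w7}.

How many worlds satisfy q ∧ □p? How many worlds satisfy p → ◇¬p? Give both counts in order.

1 and 8

For q ∧ □p:
w0: q is T, □p is F. ✗
w1: q is T, □p is F. ✗
w2: q is T, □p is F. ✗
w3: q is T, □p is F. ✗
w4: q is T, □p is T. ✓
w5: q is T, □p is F. ✗
w6: q is T, □p is F. ✗
w7: q is T, □p is F. ✗
— 1 world.
For p → ◇¬p:
w0: p is F, ◇¬p is T. ✓
w1: p is F, ◇¬p is T. ✓
w2: p is F, ◇¬p is T. ✓
w3: p is F, ◇¬p is T. ✓
w4: p is F, ◇¬p is F. ✓
w5: p is F, ◇¬p is T. ✓
w6: p is F, ◇¬p is T. ✓
w7: p is T, ◇¬p is T. ✓
— 8 worlds.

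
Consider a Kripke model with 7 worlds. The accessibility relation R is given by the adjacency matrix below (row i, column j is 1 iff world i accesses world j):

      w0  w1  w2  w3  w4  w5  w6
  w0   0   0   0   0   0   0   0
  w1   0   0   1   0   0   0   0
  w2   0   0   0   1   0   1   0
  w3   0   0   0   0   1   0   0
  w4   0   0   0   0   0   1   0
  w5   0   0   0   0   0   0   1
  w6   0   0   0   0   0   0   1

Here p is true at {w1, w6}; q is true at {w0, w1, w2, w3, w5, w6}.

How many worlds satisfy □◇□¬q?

2

w0: no successors, so □◇□¬q holds vacuously. ✓
w1: successors {w2}; ◇□¬q there: w2:T. ✓
w2: successors {w3, w5}; ◇□¬q there: w3:F, w5:F. ✗
w3: successors {w4}; ◇□¬q there: w4:F. ✗
w4: successors {w5}; ◇□¬q there: w5:F. ✗
w5: successors {w6}; ◇□¬q there: w6:F. ✗
w6: successors {w6}; ◇□¬q there: w6:F. ✗
Satisfying worlds: {w0, w1}.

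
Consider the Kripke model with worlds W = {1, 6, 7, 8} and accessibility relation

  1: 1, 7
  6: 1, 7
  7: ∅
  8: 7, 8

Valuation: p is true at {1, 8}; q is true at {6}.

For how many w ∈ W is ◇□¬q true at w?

3

1: successors {1, 7}; □¬q there: 1:T, 7:T. ✓
6: successors {1, 7}; □¬q there: 1:T, 7:T. ✓
7: no successors, so ◇□¬q fails. ✗
8: successors {7, 8}; □¬q there: 7:T, 8:T. ✓
Satisfying worlds: {1, 6, 8}.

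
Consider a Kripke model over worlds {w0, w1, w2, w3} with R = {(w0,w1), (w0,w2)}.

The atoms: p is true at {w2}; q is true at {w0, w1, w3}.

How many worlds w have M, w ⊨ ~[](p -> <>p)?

w0: [](p -> <>p) is F. ✓
w1: [](p -> <>p) is T. ✗
w2: [](p -> <>p) is T. ✗
w3: [](p -> <>p) is T. ✗
Satisfying worlds: {w0}.

1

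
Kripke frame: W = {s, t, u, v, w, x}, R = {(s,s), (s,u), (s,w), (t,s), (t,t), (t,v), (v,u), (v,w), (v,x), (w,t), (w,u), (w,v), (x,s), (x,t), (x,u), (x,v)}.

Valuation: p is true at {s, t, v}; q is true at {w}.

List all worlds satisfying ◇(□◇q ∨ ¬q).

s: successors {s, u, w}; □◇q ∨ ¬q there: s:T, u:T, w:F. ✓
t: successors {s, t, v}; □◇q ∨ ¬q there: s:T, t:T, v:T. ✓
u: no successors, so ◇(□◇q ∨ ¬q) fails. ✗
v: successors {u, w, x}; □◇q ∨ ¬q there: u:T, w:F, x:T. ✓
w: successors {t, u, v}; □◇q ∨ ¬q there: t:T, u:T, v:T. ✓
x: successors {s, t, u, v}; □◇q ∨ ¬q there: s:T, t:T, u:T, v:T. ✓

{s, t, v, w, x}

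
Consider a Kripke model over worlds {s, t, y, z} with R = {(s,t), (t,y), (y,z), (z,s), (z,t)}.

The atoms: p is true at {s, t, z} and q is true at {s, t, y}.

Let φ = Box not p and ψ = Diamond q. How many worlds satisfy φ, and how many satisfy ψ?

1 and 3

For Box not p:
s: successors {t}; not p there: t:F. ✗
t: successors {y}; not p there: y:T. ✓
y: successors {z}; not p there: z:F. ✗
z: successors {s, t}; not p there: s:F, t:F. ✗
— 1 world.
For Diamond q:
s: successors {t}; q there: t:T. ✓
t: successors {y}; q there: y:T. ✓
y: successors {z}; q there: z:F. ✗
z: successors {s, t}; q there: s:T, t:T. ✓
— 3 worlds.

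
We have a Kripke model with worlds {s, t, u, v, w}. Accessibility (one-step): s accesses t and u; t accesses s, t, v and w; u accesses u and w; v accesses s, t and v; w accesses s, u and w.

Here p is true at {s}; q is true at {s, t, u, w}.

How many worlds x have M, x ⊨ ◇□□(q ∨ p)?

s: successors {t, u}; □□(q ∨ p) there: t:F, u:T. ✓
t: successors {s, t, v, w}; □□(q ∨ p) there: s:F, t:F, v:F, w:T. ✓
u: successors {u, w}; □□(q ∨ p) there: u:T, w:T. ✓
v: successors {s, t, v}; □□(q ∨ p) there: s:F, t:F, v:F. ✗
w: successors {s, u, w}; □□(q ∨ p) there: s:F, u:T, w:T. ✓
Satisfying worlds: {s, t, u, w}.

4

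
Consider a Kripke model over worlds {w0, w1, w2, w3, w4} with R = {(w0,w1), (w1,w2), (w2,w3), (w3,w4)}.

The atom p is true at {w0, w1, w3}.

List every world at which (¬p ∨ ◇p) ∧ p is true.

w0: ¬p ∨ ◇p is T, p is T. ✓
w1: ¬p ∨ ◇p is F, p is T. ✗
w2: ¬p ∨ ◇p is T, p is F. ✗
w3: ¬p ∨ ◇p is F, p is T. ✗
w4: ¬p ∨ ◇p is T, p is F. ✗

{w0}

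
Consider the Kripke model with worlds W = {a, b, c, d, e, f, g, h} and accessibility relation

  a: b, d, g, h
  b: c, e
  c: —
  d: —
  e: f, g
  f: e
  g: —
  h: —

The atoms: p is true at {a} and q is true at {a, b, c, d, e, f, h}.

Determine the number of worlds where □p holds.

4

a: successors {b, d, g, h}; p there: b:F, d:F, g:F, h:F. ✗
b: successors {c, e}; p there: c:F, e:F. ✗
c: no successors, so □p holds vacuously. ✓
d: no successors, so □p holds vacuously. ✓
e: successors {f, g}; p there: f:F, g:F. ✗
f: successors {e}; p there: e:F. ✗
g: no successors, so □p holds vacuously. ✓
h: no successors, so □p holds vacuously. ✓
Satisfying worlds: {c, d, g, h}.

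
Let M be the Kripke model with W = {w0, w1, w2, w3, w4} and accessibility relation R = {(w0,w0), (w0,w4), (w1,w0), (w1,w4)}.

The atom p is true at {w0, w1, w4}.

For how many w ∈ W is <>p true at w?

2

w0: successors {w0, w4}; p there: w0:T, w4:T. ✓
w1: successors {w0, w4}; p there: w0:T, w4:T. ✓
w2: no successors, so <>p fails. ✗
w3: no successors, so <>p fails. ✗
w4: no successors, so <>p fails. ✗
Satisfying worlds: {w0, w1}.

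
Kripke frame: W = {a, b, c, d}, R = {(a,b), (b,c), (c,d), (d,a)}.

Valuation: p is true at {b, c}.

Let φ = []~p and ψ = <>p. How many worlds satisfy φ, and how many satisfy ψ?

For []~p:
a: successors {b}; ~p there: b:F. ✗
b: successors {c}; ~p there: c:F. ✗
c: successors {d}; ~p there: d:T. ✓
d: successors {a}; ~p there: a:T. ✓
— 2 worlds.
For <>p:
a: successors {b}; p there: b:T. ✓
b: successors {c}; p there: c:T. ✓
c: successors {d}; p there: d:F. ✗
d: successors {a}; p there: a:F. ✗
— 2 worlds.

2 and 2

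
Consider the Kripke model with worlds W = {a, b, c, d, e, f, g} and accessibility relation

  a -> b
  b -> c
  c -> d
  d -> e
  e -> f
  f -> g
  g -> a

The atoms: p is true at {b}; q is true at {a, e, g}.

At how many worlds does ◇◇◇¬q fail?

a: successors {b}; ◇◇¬q there: b:T. ✓
b: successors {c}; ◇◇¬q there: c:F. ✗
c: successors {d}; ◇◇¬q there: d:T. ✓
d: successors {e}; ◇◇¬q there: e:F. ✗
e: successors {f}; ◇◇¬q there: f:F. ✗
f: successors {g}; ◇◇¬q there: g:T. ✓
g: successors {a}; ◇◇¬q there: a:T. ✓
Satisfying worlds: {a, c, f, g}.
So ◇◇◇¬q fails at the other 3 worlds.

3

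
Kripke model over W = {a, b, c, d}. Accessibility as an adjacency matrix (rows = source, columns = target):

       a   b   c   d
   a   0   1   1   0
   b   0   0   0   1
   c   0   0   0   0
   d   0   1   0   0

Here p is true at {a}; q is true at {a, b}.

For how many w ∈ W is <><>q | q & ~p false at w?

3

a: <><>q is F, q & ~p is F. ✗
b: <><>q is T, q & ~p is T. ✓
c: <><>q is F, q & ~p is F. ✗
d: <><>q is F, q & ~p is F. ✗
Satisfying worlds: {b}.
So <><>q | q & ~p fails at the other 3 worlds.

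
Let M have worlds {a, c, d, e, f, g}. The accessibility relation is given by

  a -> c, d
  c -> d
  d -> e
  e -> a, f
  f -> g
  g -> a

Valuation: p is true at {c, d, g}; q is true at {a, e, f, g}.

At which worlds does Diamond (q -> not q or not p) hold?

a: successors {c, d}; q -> not q or not p there: c:T, d:T. ✓
c: successors {d}; q -> not q or not p there: d:T. ✓
d: successors {e}; q -> not q or not p there: e:T. ✓
e: successors {a, f}; q -> not q or not p there: a:T, f:T. ✓
f: successors {g}; q -> not q or not p there: g:F. ✗
g: successors {a}; q -> not q or not p there: a:T. ✓

{a, c, d, e, g}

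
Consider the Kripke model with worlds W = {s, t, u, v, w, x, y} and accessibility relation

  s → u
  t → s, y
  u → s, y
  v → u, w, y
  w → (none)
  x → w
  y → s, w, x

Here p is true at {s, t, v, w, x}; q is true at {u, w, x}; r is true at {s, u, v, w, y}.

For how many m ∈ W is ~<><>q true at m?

3

s: <><>q is F. ✓
t: <><>q is T. ✗
u: <><>q is T. ✗
v: <><>q is T. ✗
w: <><>q is F. ✓
x: <><>q is F. ✓
y: <><>q is T. ✗
Satisfying worlds: {s, w, x}.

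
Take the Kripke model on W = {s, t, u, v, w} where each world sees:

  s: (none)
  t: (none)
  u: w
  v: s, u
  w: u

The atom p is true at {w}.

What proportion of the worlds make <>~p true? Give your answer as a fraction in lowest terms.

2/5

s: no successors, so <>~p fails. ✗
t: no successors, so <>~p fails. ✗
u: successors {w}; ~p there: w:F. ✗
v: successors {s, u}; ~p there: s:T, u:T. ✓
w: successors {u}; ~p there: u:T. ✓
That's 2 of 5 worlds, so 2/5.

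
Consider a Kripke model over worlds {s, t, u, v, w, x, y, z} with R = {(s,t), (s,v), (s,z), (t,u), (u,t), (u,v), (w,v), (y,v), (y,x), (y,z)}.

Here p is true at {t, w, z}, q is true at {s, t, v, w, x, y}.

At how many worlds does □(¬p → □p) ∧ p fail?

s: □(¬p → □p) is T, p is F. ✗
t: □(¬p → □p) is F, p is T. ✗
u: □(¬p → □p) is T, p is F. ✗
v: □(¬p → □p) is T, p is F. ✗
w: □(¬p → □p) is T, p is T. ✓
x: □(¬p → □p) is T, p is F. ✗
y: □(¬p → □p) is T, p is F. ✗
z: □(¬p → □p) is T, p is T. ✓
Satisfying worlds: {w, z}.
So □(¬p → □p) ∧ p fails at the other 6 worlds.

6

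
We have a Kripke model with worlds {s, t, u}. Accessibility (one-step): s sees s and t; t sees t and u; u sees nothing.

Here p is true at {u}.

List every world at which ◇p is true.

{t}

s: successors {s, t}; p there: s:F, t:F. ✗
t: successors {t, u}; p there: t:F, u:T. ✓
u: no successors, so ◇p fails. ✗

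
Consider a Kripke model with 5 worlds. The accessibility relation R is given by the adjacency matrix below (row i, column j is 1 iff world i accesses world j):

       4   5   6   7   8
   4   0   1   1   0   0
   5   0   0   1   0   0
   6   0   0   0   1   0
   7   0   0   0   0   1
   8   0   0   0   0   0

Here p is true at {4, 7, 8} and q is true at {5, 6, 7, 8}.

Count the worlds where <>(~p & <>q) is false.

4: successors {5, 6}; ~p & <>q there: 5:T, 6:T. ✓
5: successors {6}; ~p & <>q there: 6:T. ✓
6: successors {7}; ~p & <>q there: 7:F. ✗
7: successors {8}; ~p & <>q there: 8:F. ✗
8: no successors, so <>(~p & <>q) fails. ✗
Satisfying worlds: {4, 5}.
So <>(~p & <>q) fails at the other 3 worlds.

3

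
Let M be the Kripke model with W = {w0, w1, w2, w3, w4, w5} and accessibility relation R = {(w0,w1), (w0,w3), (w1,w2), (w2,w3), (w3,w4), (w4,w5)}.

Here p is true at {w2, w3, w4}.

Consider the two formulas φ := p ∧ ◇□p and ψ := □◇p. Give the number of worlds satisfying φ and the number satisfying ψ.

For p ∧ ◇□p:
w0: p is F, ◇□p is T. ✗
w1: p is F, ◇□p is T. ✗
w2: p is T, ◇□p is T. ✓
w3: p is T, ◇□p is F. ✗
w4: p is T, ◇□p is T. ✓
w5: p is F, ◇□p is F. ✗
— 2 worlds.
For □◇p:
w0: successors {w1, w3}; ◇p there: w1:T, w3:T. ✓
w1: successors {w2}; ◇p there: w2:T. ✓
w2: successors {w3}; ◇p there: w3:T. ✓
w3: successors {w4}; ◇p there: w4:F. ✗
w4: successors {w5}; ◇p there: w5:F. ✗
w5: no successors, so □◇p holds vacuously. ✓
— 4 worlds.

2 and 4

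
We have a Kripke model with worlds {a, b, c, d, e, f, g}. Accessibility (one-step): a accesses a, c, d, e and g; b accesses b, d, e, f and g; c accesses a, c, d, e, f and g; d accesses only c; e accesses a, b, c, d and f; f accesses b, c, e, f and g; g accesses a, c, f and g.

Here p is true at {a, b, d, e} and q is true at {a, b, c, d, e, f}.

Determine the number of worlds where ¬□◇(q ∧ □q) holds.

6

a: □◇(q ∧ □q) is F. ✓
b: □◇(q ∧ □q) is F. ✓
c: □◇(q ∧ □q) is F. ✓
d: □◇(q ∧ □q) is T. ✗
e: □◇(q ∧ □q) is F. ✓
f: □◇(q ∧ □q) is F. ✓
g: □◇(q ∧ □q) is F. ✓
Satisfying worlds: {a, b, c, e, f, g}.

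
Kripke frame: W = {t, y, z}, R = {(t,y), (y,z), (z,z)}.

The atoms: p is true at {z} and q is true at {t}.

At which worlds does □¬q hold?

{t, y, z}

t: successors {y}; ¬q there: y:T. ✓
y: successors {z}; ¬q there: z:T. ✓
z: successors {z}; ¬q there: z:T. ✓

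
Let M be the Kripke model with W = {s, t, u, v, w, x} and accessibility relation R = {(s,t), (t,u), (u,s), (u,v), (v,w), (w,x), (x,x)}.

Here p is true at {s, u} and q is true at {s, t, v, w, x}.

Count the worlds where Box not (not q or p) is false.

s: successors {t}; not (not q or p) there: t:T. ✓
t: successors {u}; not (not q or p) there: u:F. ✗
u: successors {s, v}; not (not q or p) there: s:F, v:T. ✗
v: successors {w}; not (not q or p) there: w:T. ✓
w: successors {x}; not (not q or p) there: x:T. ✓
x: successors {x}; not (not q or p) there: x:T. ✓
Satisfying worlds: {s, v, w, x}.
So Box not (not q or p) fails at the other 2 worlds.

2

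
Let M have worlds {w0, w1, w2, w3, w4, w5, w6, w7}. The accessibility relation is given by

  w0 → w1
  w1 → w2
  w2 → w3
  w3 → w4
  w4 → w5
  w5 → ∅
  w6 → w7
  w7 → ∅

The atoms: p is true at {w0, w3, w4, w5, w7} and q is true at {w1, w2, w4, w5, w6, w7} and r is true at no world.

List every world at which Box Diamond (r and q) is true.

w0: successors {w1}; Diamond (r and q) there: w1:F. ✗
w1: successors {w2}; Diamond (r and q) there: w2:F. ✗
w2: successors {w3}; Diamond (r and q) there: w3:F. ✗
w3: successors {w4}; Diamond (r and q) there: w4:F. ✗
w4: successors {w5}; Diamond (r and q) there: w5:F. ✗
w5: no successors, so Box Diamond (r and q) holds vacuously. ✓
w6: successors {w7}; Diamond (r and q) there: w7:F. ✗
w7: no successors, so Box Diamond (r and q) holds vacuously. ✓

{w5, w7}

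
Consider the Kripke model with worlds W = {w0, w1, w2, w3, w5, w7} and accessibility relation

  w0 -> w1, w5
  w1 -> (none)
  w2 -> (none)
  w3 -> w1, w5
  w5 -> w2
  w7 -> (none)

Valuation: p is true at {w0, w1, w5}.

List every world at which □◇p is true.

w0: successors {w1, w5}; ◇p there: w1:F, w5:F. ✗
w1: no successors, so □◇p holds vacuously. ✓
w2: no successors, so □◇p holds vacuously. ✓
w3: successors {w1, w5}; ◇p there: w1:F, w5:F. ✗
w5: successors {w2}; ◇p there: w2:F. ✗
w7: no successors, so □◇p holds vacuously. ✓

{w1, w2, w7}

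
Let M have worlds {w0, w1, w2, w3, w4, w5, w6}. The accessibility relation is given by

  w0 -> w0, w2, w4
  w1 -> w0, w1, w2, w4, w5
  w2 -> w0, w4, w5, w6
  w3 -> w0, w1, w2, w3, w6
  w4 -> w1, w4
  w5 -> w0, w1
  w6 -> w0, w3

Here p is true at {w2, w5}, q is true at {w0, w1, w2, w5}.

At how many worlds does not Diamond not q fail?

6

w0: Diamond not q is T. ✗
w1: Diamond not q is T. ✗
w2: Diamond not q is T. ✗
w3: Diamond not q is T. ✗
w4: Diamond not q is T. ✗
w5: Diamond not q is F. ✓
w6: Diamond not q is T. ✗
Satisfying worlds: {w5}.
So not Diamond not q fails at the other 6 worlds.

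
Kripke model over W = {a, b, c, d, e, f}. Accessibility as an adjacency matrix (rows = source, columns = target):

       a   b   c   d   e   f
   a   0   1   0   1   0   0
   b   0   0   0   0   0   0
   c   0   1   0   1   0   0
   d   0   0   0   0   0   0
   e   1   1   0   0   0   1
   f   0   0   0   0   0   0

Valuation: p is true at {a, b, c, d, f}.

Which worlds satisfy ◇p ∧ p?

{a, c}

a: ◇p is T, p is T. ✓
b: ◇p is F, p is T. ✗
c: ◇p is T, p is T. ✓
d: ◇p is F, p is T. ✗
e: ◇p is T, p is F. ✗
f: ◇p is F, p is T. ✗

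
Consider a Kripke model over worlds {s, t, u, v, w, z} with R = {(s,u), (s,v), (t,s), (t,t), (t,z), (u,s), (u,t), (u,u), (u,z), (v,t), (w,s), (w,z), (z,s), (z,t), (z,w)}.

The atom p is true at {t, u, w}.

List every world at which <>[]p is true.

{s}

s: successors {u, v}; []p there: u:F, v:T. ✓
t: successors {s, t, z}; []p there: s:F, t:F, z:F. ✗
u: successors {s, t, u, z}; []p there: s:F, t:F, u:F, z:F. ✗
v: successors {t}; []p there: t:F. ✗
w: successors {s, z}; []p there: s:F, z:F. ✗
z: successors {s, t, w}; []p there: s:F, t:F, w:F. ✗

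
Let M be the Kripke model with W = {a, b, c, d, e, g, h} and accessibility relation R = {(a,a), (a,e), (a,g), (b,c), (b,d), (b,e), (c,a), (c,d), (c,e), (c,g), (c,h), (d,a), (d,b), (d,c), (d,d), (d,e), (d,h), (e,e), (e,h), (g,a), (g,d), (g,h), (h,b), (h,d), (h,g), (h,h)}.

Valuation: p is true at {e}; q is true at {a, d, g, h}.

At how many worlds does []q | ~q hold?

4

a: []q is F, ~q is F. ✗
b: []q is F, ~q is T. ✓
c: []q is F, ~q is T. ✓
d: []q is F, ~q is F. ✗
e: []q is F, ~q is T. ✓
g: []q is T, ~q is F. ✓
h: []q is F, ~q is F. ✗
Satisfying worlds: {b, c, e, g}.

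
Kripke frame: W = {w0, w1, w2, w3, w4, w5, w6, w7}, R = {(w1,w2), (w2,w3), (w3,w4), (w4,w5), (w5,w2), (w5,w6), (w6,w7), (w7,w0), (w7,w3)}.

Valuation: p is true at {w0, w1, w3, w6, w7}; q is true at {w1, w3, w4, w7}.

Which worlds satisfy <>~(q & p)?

w0: no successors, so <>~(q & p) fails. ✗
w1: successors {w2}; ~(q & p) there: w2:T. ✓
w2: successors {w3}; ~(q & p) there: w3:F. ✗
w3: successors {w4}; ~(q & p) there: w4:T. ✓
w4: successors {w5}; ~(q & p) there: w5:T. ✓
w5: successors {w2, w6}; ~(q & p) there: w2:T, w6:T. ✓
w6: successors {w7}; ~(q & p) there: w7:F. ✗
w7: successors {w0, w3}; ~(q & p) there: w0:T, w3:F. ✓

{w1, w3, w4, w5, w7}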